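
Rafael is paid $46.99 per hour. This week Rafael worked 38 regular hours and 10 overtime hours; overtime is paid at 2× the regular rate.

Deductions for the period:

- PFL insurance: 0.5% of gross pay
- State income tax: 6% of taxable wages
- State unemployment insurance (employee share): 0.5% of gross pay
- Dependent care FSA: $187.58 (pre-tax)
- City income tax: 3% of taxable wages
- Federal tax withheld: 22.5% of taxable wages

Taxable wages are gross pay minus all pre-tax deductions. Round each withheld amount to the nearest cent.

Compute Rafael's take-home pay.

$1,711.16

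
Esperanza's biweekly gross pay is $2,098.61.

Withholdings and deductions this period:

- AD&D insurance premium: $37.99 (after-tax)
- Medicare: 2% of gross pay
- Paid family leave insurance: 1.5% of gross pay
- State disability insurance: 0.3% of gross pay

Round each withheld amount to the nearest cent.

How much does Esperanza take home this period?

$1,980.87

State disability insurance: $2,098.61 × 0.003 = $6.30
Paid family leave insurance: $2,098.61 × 0.015 = $31.48
Medicare: $2,098.61 × 0.02 = $41.97
AD&D insurance premium: $37.99
Total deductions = $6.30 + $31.48 + $41.97 + $37.99 = $117.74
Net pay = $2,098.61 − $117.74 = $1,980.87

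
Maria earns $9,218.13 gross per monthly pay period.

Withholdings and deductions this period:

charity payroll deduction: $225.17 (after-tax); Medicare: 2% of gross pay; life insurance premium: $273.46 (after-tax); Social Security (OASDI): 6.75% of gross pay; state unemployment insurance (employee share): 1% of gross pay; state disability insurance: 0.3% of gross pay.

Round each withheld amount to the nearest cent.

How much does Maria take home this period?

$7,793.09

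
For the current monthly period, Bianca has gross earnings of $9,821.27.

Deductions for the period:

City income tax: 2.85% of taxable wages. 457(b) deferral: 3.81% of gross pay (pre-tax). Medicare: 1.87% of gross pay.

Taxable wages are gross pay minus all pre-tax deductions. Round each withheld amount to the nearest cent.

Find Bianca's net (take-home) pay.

$8,994.18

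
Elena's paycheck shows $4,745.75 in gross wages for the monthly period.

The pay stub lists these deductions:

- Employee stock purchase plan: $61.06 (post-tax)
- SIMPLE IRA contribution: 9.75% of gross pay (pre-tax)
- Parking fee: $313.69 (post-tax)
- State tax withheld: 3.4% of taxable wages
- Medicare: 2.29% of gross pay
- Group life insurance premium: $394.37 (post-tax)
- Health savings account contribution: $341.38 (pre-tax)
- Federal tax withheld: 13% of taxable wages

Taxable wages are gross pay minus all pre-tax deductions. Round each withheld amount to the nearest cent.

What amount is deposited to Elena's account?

$2,417.42

Health savings account contribution: $341.38
SIMPLE IRA contribution: $4,745.75 × 0.0975 = $462.71
Pre-tax total = $341.38 + $462.71 = $804.09
Taxable wages = $4,745.75 − $804.09 = $3,941.66
Federal tax withheld: $3,941.66 × 0.13 = $512.42
State tax withheld: $3,941.66 × 0.034 = $134.02
Medicare: $4,745.75 × 0.0229 = $108.68
Parking fee: $313.69
Group life insurance premium: $394.37
Employee stock purchase plan: $61.06
Total deductions = $341.38 + $462.71 + $512.42 + $134.02 + $108.68 + $313.69 + $394.37 + $61.06 = $2,328.33
Net pay = $4,745.75 − $2,328.33 = $2,417.42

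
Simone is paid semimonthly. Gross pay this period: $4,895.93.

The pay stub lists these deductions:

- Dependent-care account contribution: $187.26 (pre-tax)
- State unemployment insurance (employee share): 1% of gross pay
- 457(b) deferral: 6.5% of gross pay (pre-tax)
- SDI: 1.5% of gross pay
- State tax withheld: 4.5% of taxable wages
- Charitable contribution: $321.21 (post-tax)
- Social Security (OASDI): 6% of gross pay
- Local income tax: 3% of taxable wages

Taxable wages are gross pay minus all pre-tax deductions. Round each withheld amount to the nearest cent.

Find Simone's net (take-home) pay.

457(b) deferral: $4,895.93 × 0.065 = $318.24
Dependent-care account contribution: $187.26
Pre-tax total = $318.24 + $187.26 = $505.50
Taxable wages = $4,895.93 − $505.50 = $4,390.43
Local income tax: $4,390.43 × 0.03 = $131.71
State tax withheld: $4,390.43 × 0.045 = $197.57
Social Security (OASDI): $4,895.93 × 0.06 = $293.76
State unemployment insurance (employee share): $4,895.93 × 0.01 = $48.96
SDI: $4,895.93 × 0.015 = $73.44
Charitable contribution: $321.21
Total deductions = $318.24 + $187.26 + $131.71 + $197.57 + $293.76 + $48.96 + $73.44 + $321.21 = $1,572.15
Net pay = $4,895.93 − $1,572.15 = $3,323.78

$3,323.78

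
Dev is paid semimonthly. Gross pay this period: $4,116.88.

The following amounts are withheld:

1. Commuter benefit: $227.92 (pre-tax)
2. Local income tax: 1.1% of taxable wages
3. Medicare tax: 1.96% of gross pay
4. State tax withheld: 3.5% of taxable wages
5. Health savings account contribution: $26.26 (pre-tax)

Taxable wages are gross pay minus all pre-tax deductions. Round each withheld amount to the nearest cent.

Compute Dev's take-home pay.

$3,604.33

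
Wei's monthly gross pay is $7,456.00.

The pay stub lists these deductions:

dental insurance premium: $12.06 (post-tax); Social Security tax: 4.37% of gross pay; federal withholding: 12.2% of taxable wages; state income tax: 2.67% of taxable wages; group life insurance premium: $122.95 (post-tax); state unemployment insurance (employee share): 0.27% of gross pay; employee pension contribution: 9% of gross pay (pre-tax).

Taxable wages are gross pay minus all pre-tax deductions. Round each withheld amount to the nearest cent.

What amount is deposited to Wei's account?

Employee pension contribution: $7,456.00 × 0.09 = $671.04
Taxable wages = $7,456.00 − $671.04 = $6,784.96
Federal withholding: $6,784.96 × 0.122 = $827.77
State income tax: $6,784.96 × 0.0267 = $181.16
State unemployment insurance (employee share): $7,456.00 × 0.0027 = $20.13
Social Security tax: $7,456.00 × 0.0437 = $325.83
Dental insurance premium: $12.06
Group life insurance premium: $122.95
Total deductions = $671.04 + $827.77 + $181.16 + $20.13 + $325.83 + $12.06 + $122.95 = $2,160.94
Net pay = $7,456.00 − $2,160.94 = $5,295.06

$5,295.06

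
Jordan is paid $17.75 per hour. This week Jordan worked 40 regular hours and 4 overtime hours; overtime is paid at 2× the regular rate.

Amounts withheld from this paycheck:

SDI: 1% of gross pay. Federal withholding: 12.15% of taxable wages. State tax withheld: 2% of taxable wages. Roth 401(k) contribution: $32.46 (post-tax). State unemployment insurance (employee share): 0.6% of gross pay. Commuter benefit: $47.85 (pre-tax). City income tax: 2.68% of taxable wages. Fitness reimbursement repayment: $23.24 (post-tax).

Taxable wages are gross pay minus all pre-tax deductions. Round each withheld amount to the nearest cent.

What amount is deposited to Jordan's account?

$599.49

Regular pay: 40 × $17.75 = $710.00
Overtime pay: 4 × $17.75 × 2 = $142.00
Gross pay = $710.00 + $142.00 = $852.00
Commuter benefit: $47.85
Taxable wages = $852.00 − $47.85 = $804.15
Federal withholding: $804.15 × 0.1215 = $97.70
City income tax: $804.15 × 0.0268 = $21.55
State tax withheld: $804.15 × 0.02 = $16.08
State unemployment insurance (employee share): $852.00 × 0.006 = $5.11
SDI: $852.00 × 0.01 = $8.52
Roth 401(k) contribution: $32.46
Fitness reimbursement repayment: $23.24
Total deductions = $47.85 + $97.70 + $21.55 + $16.08 + $5.11 + $8.52 + $32.46 + $23.24 = $252.51
Net pay = $852.00 − $252.51 = $599.49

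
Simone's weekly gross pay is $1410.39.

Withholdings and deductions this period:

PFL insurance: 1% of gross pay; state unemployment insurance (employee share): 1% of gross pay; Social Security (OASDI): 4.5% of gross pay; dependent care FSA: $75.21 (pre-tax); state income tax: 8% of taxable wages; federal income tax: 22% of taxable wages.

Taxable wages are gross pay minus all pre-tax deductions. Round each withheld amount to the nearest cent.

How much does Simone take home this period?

Dependent care FSA: $75.21
Taxable wages = $1410.39 − $75.21 = $1335.18
Federal income tax: $1335.18 × 0.22 = $293.74
State income tax: $1335.18 × 0.08 = $106.81
Social Security (OASDI): $1410.39 × 0.045 = $63.47
PFL insurance: $1410.39 × 0.01 = $14.10
State unemployment insurance (employee share): $1410.39 × 0.01 = $14.10
Total deductions = $75.21 + $293.74 + $106.81 + $63.47 + $14.10 + $14.10 = $567.43
Net pay = $1410.39 − $567.43 = $842.96

$842.96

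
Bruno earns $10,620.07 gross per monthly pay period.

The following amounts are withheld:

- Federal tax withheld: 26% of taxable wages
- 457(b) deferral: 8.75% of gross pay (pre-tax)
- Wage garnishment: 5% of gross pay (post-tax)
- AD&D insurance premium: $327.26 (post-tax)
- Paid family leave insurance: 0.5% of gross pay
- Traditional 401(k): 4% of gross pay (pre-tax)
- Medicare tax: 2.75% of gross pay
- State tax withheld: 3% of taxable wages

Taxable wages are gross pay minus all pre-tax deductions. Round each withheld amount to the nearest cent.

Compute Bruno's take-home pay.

$5,375.46

457(b) deferral: $10,620.07 × 0.0875 = $929.26
Traditional 401(k): $10,620.07 × 0.04 = $424.80
Pre-tax total = $929.26 + $424.80 = $1,354.06
Taxable wages = $10,620.07 − $1,354.06 = $9,266.01
State tax withheld: $9,266.01 × 0.03 = $277.98
Federal tax withheld: $9,266.01 × 0.26 = $2,409.16
Medicare tax: $10,620.07 × 0.0275 = $292.05
Paid family leave insurance: $10,620.07 × 0.005 = $53.10
AD&D insurance premium: $327.26
Wage garnishment: $10,620.07 × 0.05 = $531.00
Total deductions = $929.26 + $424.80 + $277.98 + $2,409.16 + $292.05 + $53.10 + $327.26 + $531.00 = $5,244.61
Net pay = $10,620.07 − $5,244.61 = $5,375.46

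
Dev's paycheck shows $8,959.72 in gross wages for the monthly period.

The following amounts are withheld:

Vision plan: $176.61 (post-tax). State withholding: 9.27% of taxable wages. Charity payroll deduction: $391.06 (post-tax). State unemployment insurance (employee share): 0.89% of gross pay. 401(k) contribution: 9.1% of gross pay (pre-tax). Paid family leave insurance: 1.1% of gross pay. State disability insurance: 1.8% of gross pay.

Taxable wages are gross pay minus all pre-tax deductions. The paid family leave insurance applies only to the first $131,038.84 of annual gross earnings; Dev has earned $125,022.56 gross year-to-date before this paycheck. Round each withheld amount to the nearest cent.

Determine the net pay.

401(k) contribution: $8,959.72 × 0.091 = $815.33
Taxable wages = $8,959.72 − $815.33 = $8,144.39
State withholding: $8,144.39 × 0.0927 = $754.98
Paid family leave insurance: only $131,038.84 − $125,022.56 = $6,016.28 of this check is subject → $6,016.28 × 0.011 = $66.18
State unemployment insurance (employee share): $8,959.72 × 0.0089 = $79.74
State disability insurance: $8,959.72 × 0.018 = $161.27
Vision plan: $176.61
Charity payroll deduction: $391.06
Total deductions = $815.33 + $754.98 + $66.18 + $79.74 + $161.27 + $176.61 + $391.06 = $2,445.17
Net pay = $8,959.72 − $2,445.17 = $6,514.55

$6,514.55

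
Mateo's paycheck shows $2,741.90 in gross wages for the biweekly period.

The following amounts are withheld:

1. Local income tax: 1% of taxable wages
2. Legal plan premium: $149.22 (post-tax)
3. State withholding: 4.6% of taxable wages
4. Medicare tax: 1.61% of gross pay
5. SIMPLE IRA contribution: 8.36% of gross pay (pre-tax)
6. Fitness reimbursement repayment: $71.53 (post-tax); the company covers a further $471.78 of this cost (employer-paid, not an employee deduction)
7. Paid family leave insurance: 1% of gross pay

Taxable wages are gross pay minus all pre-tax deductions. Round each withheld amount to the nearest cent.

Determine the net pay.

SIMPLE IRA contribution: $2,741.90 × 0.0836 = $229.22
Taxable wages = $2,741.90 − $229.22 = $2,512.68
State withholding: $2,512.68 × 0.046 = $115.58
Local income tax: $2,512.68 × 0.01 = $25.13
Paid family leave insurance: $2,741.90 × 0.01 = $27.42
Medicare tax: $2,741.90 × 0.0161 = $44.14
Legal plan premium: $149.22
Fitness reimbursement repayment: $71.53
(Employer's $471.78 toward fitness reimbursement repayment is not withheld from the employee.)
Total deductions = $229.22 + $115.58 + $25.13 + $27.42 + $44.14 + $149.22 + $71.53 = $662.24
Net pay = $2,741.90 − $662.24 = $2,079.66

$2,079.66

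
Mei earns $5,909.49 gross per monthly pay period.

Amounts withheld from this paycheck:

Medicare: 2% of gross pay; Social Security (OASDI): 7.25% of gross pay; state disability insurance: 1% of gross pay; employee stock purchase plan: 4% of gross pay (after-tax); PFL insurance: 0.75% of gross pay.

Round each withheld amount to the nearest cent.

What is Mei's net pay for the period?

$5,023.07

Social Security (OASDI): $5,909.49 × 0.0725 = $428.44
PFL insurance: $5,909.49 × 0.0075 = $44.32
Medicare: $5,909.49 × 0.02 = $118.19
State disability insurance: $5,909.49 × 0.01 = $59.09
Employee stock purchase plan: $5,909.49 × 0.04 = $236.38
Total deductions = $428.44 + $44.32 + $118.19 + $59.09 + $236.38 = $886.42
Net pay = $5,909.49 − $886.42 = $5,023.07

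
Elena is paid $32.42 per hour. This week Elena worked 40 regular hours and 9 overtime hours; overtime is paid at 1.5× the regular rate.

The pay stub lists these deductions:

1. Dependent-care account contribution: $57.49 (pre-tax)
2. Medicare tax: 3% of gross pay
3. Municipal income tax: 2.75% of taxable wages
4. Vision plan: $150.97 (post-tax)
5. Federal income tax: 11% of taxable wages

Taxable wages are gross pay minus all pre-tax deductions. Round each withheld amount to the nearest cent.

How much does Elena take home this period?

$1,243.39

Regular pay: 40 × $32.42 = $1,296.80
Overtime pay: 9 × $32.42 × 1.5 = $437.67
Gross pay = $1,296.80 + $437.67 = $1,734.47
Dependent-care account contribution: $57.49
Taxable wages = $1,734.47 − $57.49 = $1,676.98
Federal income tax: $1,676.98 × 0.11 = $184.47
Municipal income tax: $1,676.98 × 0.0275 = $46.12
Medicare tax: $1,734.47 × 0.03 = $52.03
Vision plan: $150.97
Total deductions = $57.49 + $184.47 + $46.12 + $52.03 + $150.97 = $491.08
Net pay = $1,734.47 − $491.08 = $1,243.39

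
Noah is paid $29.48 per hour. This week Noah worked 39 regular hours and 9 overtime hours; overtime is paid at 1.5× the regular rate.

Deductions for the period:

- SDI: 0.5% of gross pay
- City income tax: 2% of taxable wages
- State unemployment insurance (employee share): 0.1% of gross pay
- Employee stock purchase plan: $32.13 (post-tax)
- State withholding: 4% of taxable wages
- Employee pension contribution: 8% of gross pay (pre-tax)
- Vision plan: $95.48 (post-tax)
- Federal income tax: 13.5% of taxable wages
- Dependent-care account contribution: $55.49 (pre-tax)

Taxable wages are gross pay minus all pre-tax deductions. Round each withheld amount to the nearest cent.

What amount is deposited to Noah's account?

Regular pay: 39 × $29.48 = $1,149.72
Overtime pay: 9 × $29.48 × 1.5 = $397.98
Gross pay = $1,149.72 + $397.98 = $1,547.70
Dependent-care account contribution: $55.49
Employee pension contribution: $1,547.70 × 0.08 = $123.82
Pre-tax total = $55.49 + $123.82 = $179.31
Taxable wages = $1,547.70 − $179.31 = $1,368.39
State withholding: $1,368.39 × 0.04 = $54.74
City income tax: $1,368.39 × 0.02 = $27.37
Federal income tax: $1,368.39 × 0.135 = $184.73
State unemployment insurance (employee share): $1,547.70 × 0.001 = $1.55
SDI: $1,547.70 × 0.005 = $7.74
Employee stock purchase plan: $32.13
Vision plan: $95.48
Total deductions = $55.49 + $123.82 + $54.74 + $27.37 + $184.73 + $1.55 + $7.74 + $32.13 + $95.48 = $583.05
Net pay = $1,547.70 − $583.05 = $964.65

$964.65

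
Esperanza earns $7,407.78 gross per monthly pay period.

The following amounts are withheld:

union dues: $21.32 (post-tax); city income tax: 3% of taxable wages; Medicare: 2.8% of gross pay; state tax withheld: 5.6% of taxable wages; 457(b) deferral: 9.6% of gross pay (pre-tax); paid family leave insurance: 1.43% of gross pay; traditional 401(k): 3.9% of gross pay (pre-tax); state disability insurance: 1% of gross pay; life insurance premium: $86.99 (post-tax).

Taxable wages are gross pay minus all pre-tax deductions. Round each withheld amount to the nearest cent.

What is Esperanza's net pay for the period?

457(b) deferral: $7,407.78 × 0.096 = $711.15
Traditional 401(k): $7,407.78 × 0.039 = $288.90
Pre-tax total = $711.15 + $288.90 = $1,000.05
Taxable wages = $7,407.78 − $1,000.05 = $6,407.73
State tax withheld: $6,407.73 × 0.056 = $358.83
City income tax: $6,407.73 × 0.03 = $192.23
State disability insurance: $7,407.78 × 0.01 = $74.08
Paid family leave insurance: $7,407.78 × 0.0143 = $105.93
Medicare: $7,407.78 × 0.028 = $207.42
Union dues: $21.32
Life insurance premium: $86.99
Total deductions = $711.15 + $288.90 + $358.83 + $192.23 + $74.08 + $105.93 + $207.42 + $21.32 + $86.99 = $2,046.85
Net pay = $7,407.78 − $2,046.85 = $5,360.93

$5,360.93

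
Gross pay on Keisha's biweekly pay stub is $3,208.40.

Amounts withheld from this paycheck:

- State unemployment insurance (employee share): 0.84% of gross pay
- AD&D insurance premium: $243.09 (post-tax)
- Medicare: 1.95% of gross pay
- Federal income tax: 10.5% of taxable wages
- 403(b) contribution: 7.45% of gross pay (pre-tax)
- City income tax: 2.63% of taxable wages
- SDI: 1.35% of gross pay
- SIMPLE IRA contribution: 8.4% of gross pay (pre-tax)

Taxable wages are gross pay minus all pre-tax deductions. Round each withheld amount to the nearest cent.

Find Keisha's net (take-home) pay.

403(b) contribution: $3,208.40 × 0.0745 = $239.03
SIMPLE IRA contribution: $3,208.40 × 0.084 = $269.51
Pre-tax total = $239.03 + $269.51 = $508.54
Taxable wages = $3,208.40 − $508.54 = $2,699.86
Federal income tax: $2,699.86 × 0.105 = $283.49
City income tax: $2,699.86 × 0.0263 = $71.01
State unemployment insurance (employee share): $3,208.40 × 0.0084 = $26.95
Medicare: $3,208.40 × 0.0195 = $62.56
SDI: $3,208.40 × 0.0135 = $43.31
AD&D insurance premium: $243.09
Total deductions = $239.03 + $269.51 + $283.49 + $71.01 + $26.95 + $62.56 + $43.31 + $243.09 = $1,238.95
Net pay = $3,208.40 − $1,238.95 = $1,969.45

$1,969.45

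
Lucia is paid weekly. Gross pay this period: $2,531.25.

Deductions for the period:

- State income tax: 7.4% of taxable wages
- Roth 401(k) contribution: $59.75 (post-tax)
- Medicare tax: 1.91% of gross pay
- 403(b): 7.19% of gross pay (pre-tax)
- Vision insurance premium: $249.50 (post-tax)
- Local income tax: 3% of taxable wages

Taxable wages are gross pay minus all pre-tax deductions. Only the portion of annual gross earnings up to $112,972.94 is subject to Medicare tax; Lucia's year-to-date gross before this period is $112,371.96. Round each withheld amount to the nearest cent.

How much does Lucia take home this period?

403(b): $2,531.25 × 0.0719 = $182.00
Taxable wages = $2,531.25 − $182.00 = $2,349.25
Local income tax: $2,349.25 × 0.03 = $70.48
State income tax: $2,349.25 × 0.074 = $173.84
Medicare tax: only $112,972.94 − $112,371.96 = $600.98 of this check is subject → $600.98 × 0.0191 = $11.48
Roth 401(k) contribution: $59.75
Vision insurance premium: $249.50
Total deductions = $182.00 + $70.48 + $173.84 + $11.48 + $59.75 + $249.50 = $747.05
Net pay = $2,531.25 − $747.05 = $1,784.20

$1,784.20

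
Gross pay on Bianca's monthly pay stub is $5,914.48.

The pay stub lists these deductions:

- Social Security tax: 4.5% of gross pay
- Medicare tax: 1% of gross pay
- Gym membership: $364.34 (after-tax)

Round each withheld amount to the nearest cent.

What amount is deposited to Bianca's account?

$5,224.85

Medicare tax: $5,914.48 × 0.01 = $59.14
Social Security tax: $5,914.48 × 0.045 = $266.15
Gym membership: $364.34
Total deductions = $59.14 + $266.15 + $364.34 = $689.63
Net pay = $5,914.48 − $689.63 = $5,224.85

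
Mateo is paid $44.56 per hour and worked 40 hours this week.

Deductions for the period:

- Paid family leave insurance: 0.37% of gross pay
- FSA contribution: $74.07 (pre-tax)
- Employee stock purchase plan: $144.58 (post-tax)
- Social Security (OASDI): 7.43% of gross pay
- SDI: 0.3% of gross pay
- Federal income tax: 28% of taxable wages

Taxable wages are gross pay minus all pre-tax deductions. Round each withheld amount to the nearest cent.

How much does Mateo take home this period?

Gross pay: 40 × $44.56 = $1,782.40
FSA contribution: $74.07
Taxable wages = $1,782.40 − $74.07 = $1,708.33
Federal income tax: $1,708.33 × 0.28 = $478.33
SDI: $1,782.40 × 0.003 = $5.35
Social Security (OASDI): $1,782.40 × 0.0743 = $132.43
Paid family leave insurance: $1,782.40 × 0.0037 = $6.59
Employee stock purchase plan: $144.58
Total deductions = $74.07 + $478.33 + $5.35 + $132.43 + $6.59 + $144.58 = $841.35
Net pay = $1,782.40 − $841.35 = $941.05

$941.05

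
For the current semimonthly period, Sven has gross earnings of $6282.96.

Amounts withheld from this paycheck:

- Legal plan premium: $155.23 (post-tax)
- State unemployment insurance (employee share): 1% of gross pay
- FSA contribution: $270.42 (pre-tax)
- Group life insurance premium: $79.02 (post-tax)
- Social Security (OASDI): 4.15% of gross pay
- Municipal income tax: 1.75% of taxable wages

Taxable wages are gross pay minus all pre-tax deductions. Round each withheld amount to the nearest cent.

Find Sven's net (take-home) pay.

FSA contribution: $270.42
Taxable wages = $6282.96 − $270.42 = $6012.54
Municipal income tax: $6012.54 × 0.0175 = $105.22
Social Security (OASDI): $6282.96 × 0.0415 = $260.74
State unemployment insurance (employee share): $6282.96 × 0.01 = $62.83
Legal plan premium: $155.23
Group life insurance premium: $79.02
Total deductions = $270.42 + $105.22 + $260.74 + $62.83 + $155.23 + $79.02 = $933.46
Net pay = $6282.96 − $933.46 = $5349.50

$5349.50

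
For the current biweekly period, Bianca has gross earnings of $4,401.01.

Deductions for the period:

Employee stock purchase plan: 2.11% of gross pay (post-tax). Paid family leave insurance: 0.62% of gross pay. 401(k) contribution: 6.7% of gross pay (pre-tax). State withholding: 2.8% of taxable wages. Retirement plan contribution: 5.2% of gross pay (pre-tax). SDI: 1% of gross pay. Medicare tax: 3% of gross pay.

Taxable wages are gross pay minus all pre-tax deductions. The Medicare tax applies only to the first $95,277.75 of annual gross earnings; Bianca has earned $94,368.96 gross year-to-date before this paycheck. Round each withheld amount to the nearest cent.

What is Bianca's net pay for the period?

$3,577.31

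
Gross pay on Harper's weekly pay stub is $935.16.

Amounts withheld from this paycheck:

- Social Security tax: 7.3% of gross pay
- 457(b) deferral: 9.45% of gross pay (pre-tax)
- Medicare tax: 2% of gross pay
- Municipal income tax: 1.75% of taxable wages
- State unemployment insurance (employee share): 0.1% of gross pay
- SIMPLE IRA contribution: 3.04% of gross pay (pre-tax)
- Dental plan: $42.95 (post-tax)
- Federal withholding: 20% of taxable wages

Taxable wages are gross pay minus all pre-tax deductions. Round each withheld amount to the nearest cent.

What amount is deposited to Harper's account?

SIMPLE IRA contribution: $935.16 × 0.0304 = $28.43
457(b) deferral: $935.16 × 0.0945 = $88.37
Pre-tax total = $28.43 + $88.37 = $116.80
Taxable wages = $935.16 − $116.80 = $818.36
Municipal income tax: $818.36 × 0.0175 = $14.32
Federal withholding: $818.36 × 0.2 = $163.67
Medicare tax: $935.16 × 0.02 = $18.70
State unemployment insurance (employee share): $935.16 × 0.001 = $0.94
Social Security tax: $935.16 × 0.073 = $68.27
Dental plan: $42.95
Total deductions = $28.43 + $88.37 + $14.32 + $163.67 + $18.70 + $0.94 + $68.27 + $42.95 = $425.65
Net pay = $935.16 − $425.65 = $509.51

$509.51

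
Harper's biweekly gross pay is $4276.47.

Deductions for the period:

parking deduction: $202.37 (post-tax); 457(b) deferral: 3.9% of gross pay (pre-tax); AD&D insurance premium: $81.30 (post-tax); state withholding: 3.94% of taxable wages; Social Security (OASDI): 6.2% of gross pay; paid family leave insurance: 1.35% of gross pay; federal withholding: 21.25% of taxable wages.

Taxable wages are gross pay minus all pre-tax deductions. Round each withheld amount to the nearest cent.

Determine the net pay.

457(b) deferral: $4276.47 × 0.039 = $166.78
Taxable wages = $4276.47 − $166.78 = $4109.69
Federal withholding: $4109.69 × 0.2125 = $873.31
State withholding: $4109.69 × 0.0394 = $161.92
Social Security (OASDI): $4276.47 × 0.062 = $265.14
Paid family leave insurance: $4276.47 × 0.0135 = $57.73
Parking deduction: $202.37
AD&D insurance premium: $81.30
Total deductions = $166.78 + $873.31 + $161.92 + $265.14 + $57.73 + $202.37 + $81.30 = $1808.55
Net pay = $4276.47 − $1808.55 = $2467.92

$2467.92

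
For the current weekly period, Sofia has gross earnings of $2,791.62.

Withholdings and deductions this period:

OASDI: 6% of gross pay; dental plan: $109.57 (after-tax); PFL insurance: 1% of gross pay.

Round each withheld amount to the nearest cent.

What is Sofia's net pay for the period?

$2,486.63

PFL insurance: $2,791.62 × 0.01 = $27.92
OASDI: $2,791.62 × 0.06 = $167.50
Dental plan: $109.57
Total deductions = $27.92 + $167.50 + $109.57 = $304.99
Net pay = $2,791.62 − $304.99 = $2,486.63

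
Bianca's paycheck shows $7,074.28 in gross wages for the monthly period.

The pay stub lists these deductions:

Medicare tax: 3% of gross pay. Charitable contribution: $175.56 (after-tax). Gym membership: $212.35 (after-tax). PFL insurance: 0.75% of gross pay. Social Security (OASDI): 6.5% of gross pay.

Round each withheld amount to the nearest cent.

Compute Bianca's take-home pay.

Social Security (OASDI): $7,074.28 × 0.065 = $459.83
PFL insurance: $7,074.28 × 0.0075 = $53.06
Medicare tax: $7,074.28 × 0.03 = $212.23
Charitable contribution: $175.56
Gym membership: $212.35
Total deductions = $459.83 + $53.06 + $212.23 + $175.56 + $212.35 = $1,113.03
Net pay = $7,074.28 − $1,113.03 = $5,961.25

$5,961.25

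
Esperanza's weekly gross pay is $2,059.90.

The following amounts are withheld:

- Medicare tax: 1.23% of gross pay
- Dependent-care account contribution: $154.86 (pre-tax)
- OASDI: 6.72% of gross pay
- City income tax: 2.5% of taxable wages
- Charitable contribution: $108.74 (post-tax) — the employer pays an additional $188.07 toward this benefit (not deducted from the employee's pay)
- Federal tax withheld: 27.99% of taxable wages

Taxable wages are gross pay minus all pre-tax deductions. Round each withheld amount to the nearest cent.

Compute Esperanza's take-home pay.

Dependent-care account contribution: $154.86
Taxable wages = $2,059.90 − $154.86 = $1,905.04
City income tax: $1,905.04 × 0.025 = $47.63
Federal tax withheld: $1,905.04 × 0.2799 = $533.22
OASDI: $2,059.90 × 0.0672 = $138.43
Medicare tax: $2,059.90 × 0.0123 = $25.34
Charitable contribution: $108.74
(Employer's $188.07 toward charitable contribution is not withheld from the employee.)
Total deductions = $154.86 + $47.63 + $533.22 + $138.43 + $25.34 + $108.74 = $1,008.22
Net pay = $2,059.90 − $1,008.22 = $1,051.68

$1,051.68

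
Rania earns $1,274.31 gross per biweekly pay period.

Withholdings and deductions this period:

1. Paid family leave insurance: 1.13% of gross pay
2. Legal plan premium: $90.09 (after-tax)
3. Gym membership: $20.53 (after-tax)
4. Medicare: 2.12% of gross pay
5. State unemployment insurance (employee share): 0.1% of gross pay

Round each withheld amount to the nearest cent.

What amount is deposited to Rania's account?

$1,121.00

Medicare: $1,274.31 × 0.0212 = $27.02
State unemployment insurance (employee share): $1,274.31 × 0.001 = $1.27
Paid family leave insurance: $1,274.31 × 0.0113 = $14.40
Legal plan premium: $90.09
Gym membership: $20.53
Total deductions = $27.02 + $1.27 + $14.40 + $90.09 + $20.53 = $153.31
Net pay = $1,274.31 − $153.31 = $1,121.00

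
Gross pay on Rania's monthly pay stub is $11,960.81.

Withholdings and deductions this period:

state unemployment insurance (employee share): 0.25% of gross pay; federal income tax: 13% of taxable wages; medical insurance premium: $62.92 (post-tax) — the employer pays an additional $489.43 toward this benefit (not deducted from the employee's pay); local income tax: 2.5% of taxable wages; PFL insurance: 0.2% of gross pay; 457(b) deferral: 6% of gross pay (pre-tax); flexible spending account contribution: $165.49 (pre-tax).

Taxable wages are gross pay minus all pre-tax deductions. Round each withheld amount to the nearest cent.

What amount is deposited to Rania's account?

$9,243.89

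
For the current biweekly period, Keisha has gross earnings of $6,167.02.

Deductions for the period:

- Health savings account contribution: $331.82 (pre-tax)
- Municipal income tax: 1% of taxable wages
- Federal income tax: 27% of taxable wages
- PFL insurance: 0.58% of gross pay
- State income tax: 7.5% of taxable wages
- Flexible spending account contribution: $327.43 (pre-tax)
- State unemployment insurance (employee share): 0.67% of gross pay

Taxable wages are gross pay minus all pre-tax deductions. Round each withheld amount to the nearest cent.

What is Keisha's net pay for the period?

Flexible spending account contribution: $327.43
Health savings account contribution: $331.82
Pre-tax total = $327.43 + $331.82 = $659.25
Taxable wages = $6,167.02 − $659.25 = $5,507.77
Federal income tax: $5,507.77 × 0.27 = $1,487.10
Municipal income tax: $5,507.77 × 0.01 = $55.08
State income tax: $5,507.77 × 0.075 = $413.08
PFL insurance: $6,167.02 × 0.0058 = $35.77
State unemployment insurance (employee share): $6,167.02 × 0.0067 = $41.32
Total deductions = $327.43 + $331.82 + $1,487.10 + $55.08 + $413.08 + $35.77 + $41.32 = $2,691.60
Net pay = $6,167.02 − $2,691.60 = $3,475.42

$3,475.42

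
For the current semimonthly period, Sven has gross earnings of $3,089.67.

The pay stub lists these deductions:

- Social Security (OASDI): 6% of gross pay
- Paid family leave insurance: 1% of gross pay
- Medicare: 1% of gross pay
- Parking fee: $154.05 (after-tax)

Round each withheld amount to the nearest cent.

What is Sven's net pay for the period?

$2,688.44

Medicare: $3,089.67 × 0.01 = $30.90
Social Security (OASDI): $3,089.67 × 0.06 = $185.38
Paid family leave insurance: $3,089.67 × 0.01 = $30.90
Parking fee: $154.05
Total deductions = $30.90 + $185.38 + $30.90 + $154.05 = $401.23
Net pay = $3,089.67 − $401.23 = $2,688.44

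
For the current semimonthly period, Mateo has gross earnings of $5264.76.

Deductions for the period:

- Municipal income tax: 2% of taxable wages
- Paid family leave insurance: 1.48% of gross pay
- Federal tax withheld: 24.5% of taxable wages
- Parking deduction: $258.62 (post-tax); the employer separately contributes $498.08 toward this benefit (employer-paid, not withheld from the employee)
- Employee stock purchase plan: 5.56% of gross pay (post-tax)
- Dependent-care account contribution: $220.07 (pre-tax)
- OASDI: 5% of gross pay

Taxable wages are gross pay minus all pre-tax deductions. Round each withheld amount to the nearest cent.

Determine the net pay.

$2815.35

Dependent-care account contribution: $220.07
Taxable wages = $5264.76 − $220.07 = $5044.69
Federal tax withheld: $5044.69 × 0.245 = $1235.95
Municipal income tax: $5044.69 × 0.02 = $100.89
OASDI: $5264.76 × 0.05 = $263.24
Paid family leave insurance: $5264.76 × 0.0148 = $77.92
Employee stock purchase plan: $5264.76 × 0.0556 = $292.72
Parking deduction: $258.62
(Employer's $498.08 toward parking deduction is not withheld from the employee.)
Total deductions = $220.07 + $1235.95 + $100.89 + $263.24 + $77.92 + $292.72 + $258.62 = $2449.41
Net pay = $5264.76 − $2449.41 = $2815.35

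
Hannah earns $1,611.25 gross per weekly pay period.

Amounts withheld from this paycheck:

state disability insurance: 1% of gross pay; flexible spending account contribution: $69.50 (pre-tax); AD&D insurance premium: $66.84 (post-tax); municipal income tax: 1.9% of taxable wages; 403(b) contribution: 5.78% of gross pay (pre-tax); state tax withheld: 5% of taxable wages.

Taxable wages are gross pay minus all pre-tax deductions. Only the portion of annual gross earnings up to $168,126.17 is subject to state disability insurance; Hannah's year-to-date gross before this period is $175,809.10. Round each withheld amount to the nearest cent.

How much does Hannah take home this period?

Flexible spending account contribution: $69.50
403(b) contribution: $1,611.25 × 0.0578 = $93.13
Pre-tax total = $69.50 + $93.13 = $162.63
Taxable wages = $1,611.25 − $162.63 = $1,448.62
Municipal income tax: $1,448.62 × 0.019 = $27.52
State tax withheld: $1,448.62 × 0.05 = $72.43
State disability insurance: annual cap $168,126.17 already reached (YTD $175,809.10), so $0.00
AD&D insurance premium: $66.84
Total deductions = $69.50 + $93.13 + $27.52 + $72.43 + $0.00 + $66.84 = $329.42
Net pay = $1,611.25 − $329.42 = $1,281.83

$1,281.83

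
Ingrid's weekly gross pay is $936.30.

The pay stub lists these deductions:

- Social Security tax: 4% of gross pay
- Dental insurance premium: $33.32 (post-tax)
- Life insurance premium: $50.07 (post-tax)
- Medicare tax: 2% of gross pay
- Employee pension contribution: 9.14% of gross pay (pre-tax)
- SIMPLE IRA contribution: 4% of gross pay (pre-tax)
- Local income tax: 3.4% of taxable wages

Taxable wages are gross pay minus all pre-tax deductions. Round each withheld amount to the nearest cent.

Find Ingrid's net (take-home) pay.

Employee pension contribution: $936.30 × 0.0914 = $85.58
SIMPLE IRA contribution: $936.30 × 0.04 = $37.45
Pre-tax total = $85.58 + $37.45 = $123.03
Taxable wages = $936.30 − $123.03 = $813.27
Local income tax: $813.27 × 0.034 = $27.65
Medicare tax: $936.30 × 0.02 = $18.73
Social Security tax: $936.30 × 0.04 = $37.45
Life insurance premium: $50.07
Dental insurance premium: $33.32
Total deductions = $85.58 + $37.45 + $27.65 + $18.73 + $37.45 + $50.07 + $33.32 = $290.25
Net pay = $936.30 − $290.25 = $646.05

$646.05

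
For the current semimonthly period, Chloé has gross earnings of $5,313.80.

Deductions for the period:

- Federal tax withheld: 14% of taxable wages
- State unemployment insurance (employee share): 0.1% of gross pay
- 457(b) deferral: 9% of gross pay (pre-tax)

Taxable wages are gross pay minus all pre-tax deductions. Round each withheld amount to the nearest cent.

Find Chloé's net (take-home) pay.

$4,153.27

457(b) deferral: $5,313.80 × 0.09 = $478.24
Taxable wages = $5,313.80 − $478.24 = $4,835.56
Federal tax withheld: $4,835.56 × 0.14 = $676.98
State unemployment insurance (employee share): $5,313.80 × 0.001 = $5.31
Total deductions = $478.24 + $676.98 + $5.31 = $1,160.53
Net pay = $5,313.80 − $1,160.53 = $4,153.27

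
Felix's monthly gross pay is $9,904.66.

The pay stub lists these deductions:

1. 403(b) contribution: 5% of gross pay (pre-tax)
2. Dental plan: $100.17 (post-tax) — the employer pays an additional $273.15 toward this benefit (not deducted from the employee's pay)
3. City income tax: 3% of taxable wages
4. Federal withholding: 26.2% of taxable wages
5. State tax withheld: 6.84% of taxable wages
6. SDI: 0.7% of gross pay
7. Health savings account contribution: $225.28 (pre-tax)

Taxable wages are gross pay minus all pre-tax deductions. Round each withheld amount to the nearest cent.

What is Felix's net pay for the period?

$5,704.68

Health savings account contribution: $225.28
403(b) contribution: $9,904.66 × 0.05 = $495.23
Pre-tax total = $225.28 + $495.23 = $720.51
Taxable wages = $9,904.66 − $720.51 = $9,184.15
State tax withheld: $9,184.15 × 0.0684 = $628.20
Federal withholding: $9,184.15 × 0.262 = $2,406.25
City income tax: $9,184.15 × 0.03 = $275.52
SDI: $9,904.66 × 0.007 = $69.33
Dental plan: $100.17
(Employer's $273.15 toward dental plan is not withheld from the employee.)
Total deductions = $225.28 + $495.23 + $628.20 + $2,406.25 + $275.52 + $69.33 + $100.17 = $4,199.98
Net pay = $9,904.66 − $4,199.98 = $5,704.68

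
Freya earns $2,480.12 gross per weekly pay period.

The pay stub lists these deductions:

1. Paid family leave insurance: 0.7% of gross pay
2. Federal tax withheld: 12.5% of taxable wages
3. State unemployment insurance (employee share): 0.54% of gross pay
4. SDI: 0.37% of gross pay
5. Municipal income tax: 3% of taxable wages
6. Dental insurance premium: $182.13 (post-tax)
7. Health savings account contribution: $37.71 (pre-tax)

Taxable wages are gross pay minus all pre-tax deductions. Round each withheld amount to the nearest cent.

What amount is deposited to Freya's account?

$1,841.78

Health savings account contribution: $37.71
Taxable wages = $2,480.12 − $37.71 = $2,442.41
Municipal income tax: $2,442.41 × 0.03 = $73.27
Federal tax withheld: $2,442.41 × 0.125 = $305.30
State unemployment insurance (employee share): $2,480.12 × 0.0054 = $13.39
Paid family leave insurance: $2,480.12 × 0.007 = $17.36
SDI: $2,480.12 × 0.0037 = $9.18
Dental insurance premium: $182.13
Total deductions = $37.71 + $73.27 + $305.30 + $13.39 + $17.36 + $9.18 + $182.13 = $638.34
Net pay = $2,480.12 − $638.34 = $1,841.78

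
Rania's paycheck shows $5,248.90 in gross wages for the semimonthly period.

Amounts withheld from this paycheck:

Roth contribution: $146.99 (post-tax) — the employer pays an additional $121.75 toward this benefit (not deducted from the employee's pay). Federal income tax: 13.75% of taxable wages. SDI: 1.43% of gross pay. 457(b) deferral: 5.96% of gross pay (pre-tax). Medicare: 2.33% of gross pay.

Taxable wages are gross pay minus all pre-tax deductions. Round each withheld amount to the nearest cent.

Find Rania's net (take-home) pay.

$3,913.01

457(b) deferral: $5,248.90 × 0.0596 = $312.83
Taxable wages = $5,248.90 − $312.83 = $4,936.07
Federal income tax: $4,936.07 × 0.1375 = $678.71
SDI: $5,248.90 × 0.0143 = $75.06
Medicare: $5,248.90 × 0.0233 = $122.30
Roth contribution: $146.99
(Employer's $121.75 toward Roth contribution is not withheld from the employee.)
Total deductions = $312.83 + $678.71 + $75.06 + $122.30 + $146.99 = $1,335.89
Net pay = $5,248.90 − $1,335.89 = $3,913.01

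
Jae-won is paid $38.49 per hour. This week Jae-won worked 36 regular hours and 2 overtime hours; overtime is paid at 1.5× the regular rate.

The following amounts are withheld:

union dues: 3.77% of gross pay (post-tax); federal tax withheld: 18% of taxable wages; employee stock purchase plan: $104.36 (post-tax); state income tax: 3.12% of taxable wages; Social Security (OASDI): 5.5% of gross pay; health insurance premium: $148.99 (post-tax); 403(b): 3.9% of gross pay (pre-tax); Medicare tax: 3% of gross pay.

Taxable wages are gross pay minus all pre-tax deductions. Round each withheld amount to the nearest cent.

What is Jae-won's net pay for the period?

$700.37

Regular pay: 36 × $38.49 = $1,385.64
Overtime pay: 2 × $38.49 × 1.5 = $115.47
Gross pay = $1,385.64 + $115.47 = $1,501.11
403(b): $1,501.11 × 0.039 = $58.54
Taxable wages = $1,501.11 − $58.54 = $1,442.57
Federal tax withheld: $1,442.57 × 0.18 = $259.66
State income tax: $1,442.57 × 0.0312 = $45.01
Medicare tax: $1,501.11 × 0.03 = $45.03
Social Security (OASDI): $1,501.11 × 0.055 = $82.56
Union dues: $1,501.11 × 0.0377 = $56.59
Health insurance premium: $148.99
Employee stock purchase plan: $104.36
Total deductions = $58.54 + $259.66 + $45.01 + $45.03 + $82.56 + $56.59 + $148.99 + $104.36 = $800.74
Net pay = $1,501.11 − $800.74 = $700.37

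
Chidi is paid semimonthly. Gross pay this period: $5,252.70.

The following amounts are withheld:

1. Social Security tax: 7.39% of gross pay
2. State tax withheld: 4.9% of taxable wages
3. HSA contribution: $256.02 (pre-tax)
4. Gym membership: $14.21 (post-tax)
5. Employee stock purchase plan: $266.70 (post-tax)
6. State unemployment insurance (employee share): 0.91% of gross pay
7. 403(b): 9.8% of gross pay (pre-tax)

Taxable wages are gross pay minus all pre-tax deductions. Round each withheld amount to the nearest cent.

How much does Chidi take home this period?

$3,545.43

403(b): $5,252.70 × 0.098 = $514.76
HSA contribution: $256.02
Pre-tax total = $514.76 + $256.02 = $770.78
Taxable wages = $5,252.70 − $770.78 = $4,481.92
State tax withheld: $4,481.92 × 0.049 = $219.61
Social Security tax: $5,252.70 × 0.0739 = $388.17
State unemployment insurance (employee share): $5,252.70 × 0.0091 = $47.80
Employee stock purchase plan: $266.70
Gym membership: $14.21
Total deductions = $514.76 + $256.02 + $219.61 + $388.17 + $47.80 + $266.70 + $14.21 = $1,707.27
Net pay = $5,252.70 − $1,707.27 = $3,545.43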